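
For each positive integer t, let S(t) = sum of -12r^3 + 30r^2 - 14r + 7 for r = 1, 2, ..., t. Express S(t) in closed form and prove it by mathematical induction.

S(t) = -t(3t^3 - 4t^2 - 5t - 5)

We claim S(t) = -t(3t^3 - 4t^2 - 5t - 5) for all t ≥ 1.
Base case (t = 1): S(1) = 11, and the closed form gives 11. They agree.
Inductive step: assume the claim holds for t = r, so S(r) = r(-3r^3 + 4r^2 + 5r + 5).
Then S(r+1) = S(r) + (-12r^3 - 6r^2 + 10r + 11) = (r(-3r^3 + 4r^2 + 5r + 5)) + (-12r^3 - 6r^2 + 10r + 11).
Simplifying, S(r+1) = -(r + 1)(3r^3 + 5r^2 - 4r - 11) = -(r+1)(3(r+1)^3 - 4(r+1)^2 - 5(r+1) - 5),
which is the closed form with t = r+1.
This completes the induction.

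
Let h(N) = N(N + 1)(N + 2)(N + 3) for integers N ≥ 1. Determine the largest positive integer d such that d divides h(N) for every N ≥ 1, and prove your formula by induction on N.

Computing the first values: h(1) = 24 and h(2) = 120; gcd(24, 120) = 24, so d ≤ 24.
We prove 24 | N(N + 1)(N + 2)(N + 3) for all N ≥ 1 by induction on N.
For the base case N = 1: h(1) = 24 = 24·(1), so 24 | h(1).
Inductive step: assume the claim holds for N = i, i.e. 24 | h(i). Then
h(i+1) − h(i) = (i+1)·(i+2)·(i+3)·(i+4) − i·(i+1)·(i+2)·(i+3) = (i+1)·(i+2)·(i+3)·[(i+4) − i] = 4·(i+1)·(i+2)·(i+3). The product of 3 consecutive integers is divisible by (3)! = 6, so h(i+1) − h(i) is divisible by 4·6 = 24. By the inductive hypothesis 24 | h(i), hence 24 | h(i+1).
By induction, the statement is established for all N ≥ 1.
Therefore the largest such d is 24.

d = 24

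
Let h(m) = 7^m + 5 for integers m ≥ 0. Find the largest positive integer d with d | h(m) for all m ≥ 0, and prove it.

Computing the first values: h(0) = 6 and h(1) = 12; gcd(6, 12) = 6, so d ≤ 6.
We prove 6 | 7^m + 5 for all m ≥ 0 by induction on m.
For the base case m = 0: h(0) = 6 = 6·(1), so 6 | h(0).
Suppose the result is true for m = k, i.e. 6 | h(k). Then
h(k+1) = 7^(k+1) + 5 = 7·(7^k + 5) - 30 = 7·h(k) - 30. The first term is divisible by 6 by the inductive hypothesis, and -30 is divisible by 6. Hence 6 | h(k+1).
By the principle of mathematical induction, the result holds for all m ≥ 0.
Therefore the largest such d is 6.

d = 6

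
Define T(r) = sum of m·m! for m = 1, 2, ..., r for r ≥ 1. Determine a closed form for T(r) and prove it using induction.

We claim T(r) = (r + 1)r! - 1 for all r ≥ 1.
When r = 1: T(1) = 1, and the closed form gives 1. They agree.
Inductive step: assume the claim holds for r = m, so T(m) = (m + 1)m! - 1.
Then T(m+1) = T(m) + ((m + 1)(m + 1)!) = ((m + 1)m! - 1) + ((m + 1)(m + 1)!).
Simplifying, T(m+1) = ((m+1) + 1)(m+1)! - 1,
which is the closed form with r = m+1.
By the principle of mathematical induction, the result holds for all r ≥ 1.

T(r) = (r + 1)r! - 1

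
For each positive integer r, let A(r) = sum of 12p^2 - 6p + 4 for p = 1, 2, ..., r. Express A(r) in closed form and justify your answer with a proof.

We claim A(r) = r(4r^2 + 3r + 3) for all r ≥ 1.
Base case (r = 1): A(1) = 10, and the closed form gives 10. They agree.
Inductive step: suppose the statement holds for some p ≥ 1, so A(p) = p(4p^2 + 3p + 3).
Then A(p+1) = A(p) + (12p^2 + 18p + 10) = (p(4p^2 + 3p + 3)) + (12p^2 + 18p + 10).
Simplifying, A(p+1) = (p + 1)(4p^2 + 11p + 10) = (p+1)(4(p+1)^2 + 3(p+1) + 3),
which is the closed form with r = p+1.
By the principle of mathematical induction, the result holds for all r ≥ 1.

A(r) = r(4r^2 + 3r + 3)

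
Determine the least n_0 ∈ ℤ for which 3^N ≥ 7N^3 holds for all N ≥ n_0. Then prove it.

n_0 = 8

At N = 7: 2187 < 2401, so the inequality fails and n_0 ≥ 8. We prove 3^N ≥ 7N^3 for all N ≥ 8.
Base step (N = 8): 3^N = 6561 and 7N^3 = 3584, so 6561 ≥ 3584.
For the inductive step, assume it holds for an arbitrary k ≥ 8, so 3^k ≥ 7k^3.
Then 3^(k + 1) = 3·(3^k) ≥ 3·(7k^3).
Also, for k ≥ 8 we have 3·(7k^3) ≥ 7(k+1)^3, since 3 ≥ (1 + 1/k)^3 for all k ≥ 8.
Combining, 3^(k + 1) ≥ 7(k+1)^3.
Hence, by induction on N, the claim holds for every N ≥ 8.
Hence the smallest such n_0 is 8.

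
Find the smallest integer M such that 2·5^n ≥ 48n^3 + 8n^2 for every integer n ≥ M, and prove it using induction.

At n = 4: 1250 < 3200, so the inequality fails and M ≥ 5. We prove 2·5^n ≥ 48n^3 + 8n^2 for all n ≥ 5.
Base step (n = 5): 2·5^n = 6250 and 48n^3 + 8n^2 = 6200, so 6250 ≥ 6200.
Inductive step: assume the claim holds for n = m, so 2·5^m ≥ 48m^3 + 8m^2.
Then 2·5^(m + 1) = 5·(2·5^m) ≥ 5·(48m^3 + 8m^2).
Also, for m ≥ 5 we have 5·(48m^3 + 8m^2) ≥ 48(m+1)^3 + 8(m+1)^2, since 5·(48m^3 + 8m^2) − (48(m+1)^3 + 8(m+1)^2) = 192m^3 - 112m^2 - 160m - 56, which is nonnegative for all m ≥ 5.
Combining, 2·5^(m + 1) ≥ 48(m+1)^3 + 8(m+1)^2.
By induction, the statement is established for all n ≥ 5.
Hence the smallest such M is 5.

M = 5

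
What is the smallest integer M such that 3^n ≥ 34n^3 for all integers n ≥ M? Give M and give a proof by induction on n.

At n = 9: 19683 < 24786, so the inequality fails and M ≥ 10. We prove 3^n ≥ 34n^3 for all n ≥ 10.
When n = 10: 3^n = 59049 and 34n^3 = 34000, so 59049 ≥ 34000.
Inductive step: suppose the statement holds for some m ≥ 10, so 3^m ≥ 34m^3.
Then 3^(m + 1) = 3·(3^m) ≥ 3·(34m^3).
Also, for m ≥ 10 we have 3·(34m^3) ≥ 34(m+1)^3, since 3 ≥ (1 + 1/m)^3 for all m ≥ 10.
Combining, 3^(m + 1) ≥ 34(m+1)^3.
By induction, the statement is established for all n ≥ 10.
Hence the smallest such M is 10.

M = 10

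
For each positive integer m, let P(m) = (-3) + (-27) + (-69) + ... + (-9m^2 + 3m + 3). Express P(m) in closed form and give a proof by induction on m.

P(m) = -3m(m^2 + m - 1)

We claim P(m) = -3m(m^2 + m - 1) for all m ≥ 1.
For the base case m = 1: P(1) = -3, and the closed form gives -3. They agree.
Suppose the result is true for m = j, so P(j) = 3j(-j^2 - j + 1).
Then P(j+1) = P(j) + (3j - 9(j + 1)^2 + 6) = (3j(-j^2 - j + 1)) + (3j - 9(j + 1)^2 + 6).
Simplifying, P(j+1) = -3(j + 1)(j^2 + 3j + 1) = -3(j+1)((j+1)^2 + (j+1) - 1),
which is the closed form with m = j+1.
By induction, the statement is established for all m ≥ 1.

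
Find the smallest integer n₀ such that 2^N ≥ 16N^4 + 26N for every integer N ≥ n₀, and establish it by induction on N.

n₀ = 22

At N = 21: 2097152 < 3112242, so the inequality fails and n₀ ≥ 22. We prove 2^N ≥ 16N^4 + 26N for all N ≥ 22.
When N = 22: 2^N = 4194304 and 16N^4 + 26N = 3748668, so 4194304 ≥ 3748668.
Inductive step: suppose the statement holds for some j ≥ 22, so 2^j ≥ 16j^4 + 26j.
Then 2^(j + 1) = 2·(2^j) ≥ 2·(16j^4 + 26j).
Also, for j ≥ 22 we have 2·(16j^4 + 26j) ≥ 16(j+1)^4 + 26(j+1), since 2·(16j^4 + 26j) − (16(j+1)^4 + 26(j+1)) = 16j^4 - 64j^3 - 96j^2 - 38j - 42, which is nonnegative for all j ≥ 22.
Combining, 2^(j + 1) ≥ 16(j+1)^4 + 26(j+1).
By induction, the statement is established for all N ≥ 22.
Hence the smallest such n₀ is 22.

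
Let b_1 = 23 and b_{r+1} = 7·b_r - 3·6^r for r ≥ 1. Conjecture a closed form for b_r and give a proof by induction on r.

Computing the first terms: b_1 = 23, b_2 = 143, b_3 = 893. This suggests b_r = 3·6^r + 5·7^(r - 1).
Base case (r = 1): the formula gives 23 = 23 = b_1.
Inductive step: suppose the statement holds for some p ≥ 1, so b_p = 3·6^p + 5·7^(p - 1).
Then b_{p+1} = 7·b_p - 3·6^p = 7·(3·6^p + 5·7^(p - 1)) - 3·6^p = 3·6^(p + 1) + 5·7^p = 3·6^(p+1) + 5·7^((p+1) - 1),
which is the claimed formula at r = p+1.
By the principle of mathematical induction, the result holds for all r ≥ 1.

b_r = 3·6^r + 5·7^(r - 1)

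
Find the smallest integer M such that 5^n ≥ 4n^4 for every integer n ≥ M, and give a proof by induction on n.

M = 5

At n = 4: 625 < 1024, so the inequality fails and M ≥ 5. We prove 5^n ≥ 4n^4 for all n ≥ 5.
When n = 5: 5^n = 3125 and 4n^4 = 2500, so 3125 ≥ 2500.
Inductive step: suppose the statement holds for some p ≥ 5, so 5^p ≥ 4p^4.
Then 5^(p + 1) = 5·(5^p) ≥ 5·(4p^4).
Also, for p ≥ 5 we have 5·(4p^4) ≥ 4(p+1)^4, since 5 ≥ (1 + 1/p)^4 for all p ≥ 5.
Combining, 5^(p + 1) ≥ 4(p+1)^4.
By the principle of mathematical induction, the result holds for all n ≥ 5.
Hence the smallest such M is 5.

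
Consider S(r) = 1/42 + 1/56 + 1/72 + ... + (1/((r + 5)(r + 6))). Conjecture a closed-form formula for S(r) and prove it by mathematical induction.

S(r) = r/(6(r + 6))

We claim S(r) = r/(6(r + 6)) for all r ≥ 1.
When r = 1: S(1) = 1/42, and the closed form gives 1/42. They agree.
Inductive step: assume the claim holds for r = k, so S(k) = k/(6(k + 6)).
Then S(k+1) = S(k) + (1/((k + 6)(k + 7))) = (k/(6(k + 6))) + (1/((k + 6)(k + 7))).
Simplifying, S(k+1) = (k + 1)/(6(k + 7)) = (k+1)/(6((k+1) + 6)),
which is the closed form with r = k+1.
By the principle of mathematical induction, the result holds for all r ≥ 1.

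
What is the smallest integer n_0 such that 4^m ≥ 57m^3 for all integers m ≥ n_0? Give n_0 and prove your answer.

At m = 7: 16384 < 19551, so the inequality fails and n_0 ≥ 8. We prove 4^m ≥ 57m^3 for all m ≥ 8.
Base step (m = 8): 4^m = 65536 and 57m^3 = 29184, so 65536 ≥ 29184.
Inductive step: suppose the statement holds for some j ≥ 8, so 4^j ≥ 57j^3.
Then 4^(j + 1) = 4·(4^j) ≥ 4·(57j^3).
Also, for j ≥ 8 we have 4·(57j^3) ≥ 57(j+1)^3, since 4 ≥ (1 + 1/j)^3 for all j ≥ 8.
Combining, 4^(j + 1) ≥ 57(j+1)^3.
By the principle of mathematical induction, the result holds for all m ≥ 8.
Hence the smallest such n_0 is 8.

n_0 = 8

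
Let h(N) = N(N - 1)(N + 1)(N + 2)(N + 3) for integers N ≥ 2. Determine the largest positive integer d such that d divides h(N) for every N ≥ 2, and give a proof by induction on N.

d = 120

Computing the first values: h(2) = 120 and h(3) = 720; gcd(120, 720) = 120, so d ≤ 120.
We prove 120 | N(N - 1)(N + 1)(N + 2)(N + 3) for all N ≥ 2 by induction on N.
When N = 2: h(2) = 120 = 120·(1), so 120 | h(2).
For the inductive step, assume it holds for an arbitrary i ≥ 2, i.e. 120 | h(i). Then
h(i+1) − h(i) = i·(i+1)·(i+2)·(i+3)·(i+4) − (i-1)·i·(i+1)·(i+2)·(i+3) = i·(i+1)·(i+2)·(i+3)·[(i+4) − (i-1)] = 5·i·(i+1)·(i+2)·(i+3). The product of 4 consecutive integers is divisible by (4)! = 24, so h(i+1) − h(i) is divisible by 5·24 = 120. By the inductive hypothesis 120 | h(i), hence 120 | h(i+1).
By induction, the statement is established for all N ≥ 2.
Therefore the largest such d is 120.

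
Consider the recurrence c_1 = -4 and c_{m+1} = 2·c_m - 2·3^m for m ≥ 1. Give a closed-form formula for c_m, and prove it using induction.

c_m = 2^m - 2·3^m

Computing the first terms: c_1 = -4, c_2 = -14, c_3 = -46. This suggests c_m = 2^m - 2·3^m.
For the base case m = 1: the formula gives -4 = -4 = c_1.
For the inductive step, assume it holds for an arbitrary p ≥ 1, so c_p = 2^p - 2·3^p.
Then c_{p+1} = 2·c_p - 2·3^p = 2·(2^p - 2·3^p) - 2·3^p = 2^(p + 1) - 2·3^(p + 1),
which is the claimed formula at m = p+1.
Hence, by induction on m, the claim holds for every m ≥ 1.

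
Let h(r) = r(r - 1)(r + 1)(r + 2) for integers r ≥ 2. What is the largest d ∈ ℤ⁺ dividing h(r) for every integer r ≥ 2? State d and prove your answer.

d = 24

Computing the first values: h(2) = 24 and h(3) = 120; gcd(24, 120) = 24, so d ≤ 24.
We prove 24 | r(r - 1)(r + 1)(r + 2) for all r ≥ 2 by induction on r.
Base case (r = 2): h(2) = 24 = 24·(1), so 24 | h(2).
Inductive step: suppose the statement holds for some j ≥ 2, i.e. 24 | h(j). Then
h(j+1) − h(j) = j·(j+1)·(j+2)·(j+3) − (j-1)·j·(j+1)·(j+2) = j·(j+1)·(j+2)·[(j+3) − (j-1)] = 4·j·(j+1)·(j+2). The product of 3 consecutive integers is divisible by (3)! = 6, so h(j+1) − h(j) is divisible by 4·6 = 24. By the inductive hypothesis 24 | h(j), hence 24 | h(j+1).
Hence, by induction on r, the claim holds for every r ≥ 2.
Therefore the largest such d is 24.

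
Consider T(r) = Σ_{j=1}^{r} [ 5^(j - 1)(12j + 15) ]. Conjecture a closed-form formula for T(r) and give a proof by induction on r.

T(r) = 3·5^r(r + 1) - 3

We claim T(r) = 3·5^r(r + 1) - 3 for all r ≥ 1.
Base step (r = 1): T(1) = 27, and the closed form gives 27. They agree.
Inductive step: assume the claim holds for r = j, so T(j) = 3·5^j(j + 1) - 3.
Then T(j+1) = T(j) + (5^j(12j + 27)) = (3·5^j(j + 1) - 3) + (5^j(12j + 27)).
Simplifying, T(j+1) = 15·5^j·j + 30·5^j - 3 = 3·5^(j+1)((j+1) + 1) - 3,
which is the closed form with r = j+1.
By the principle of mathematical induction, the result holds for all r ≥ 1.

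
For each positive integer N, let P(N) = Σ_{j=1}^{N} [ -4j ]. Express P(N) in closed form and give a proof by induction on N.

P(N) = -2N(N + 1)

We claim P(N) = -2N(N + 1) for all N ≥ 1.
When N = 1: P(1) = -4, and the closed form gives -4. They agree.
For the inductive step, assume it holds for an arbitrary j ≥ 1, so P(j) = 2j(-j - 1).
Then P(j+1) = P(j) + (-4j - 4) = (2j(-j - 1)) + (-4j - 4).
Simplifying, P(j+1) = -2(j + 1)(j + 2) = -2(j+1)((j+1) + 1),
which is the closed form with N = j+1.
By the principle of mathematical induction, the result holds for all N ≥ 1.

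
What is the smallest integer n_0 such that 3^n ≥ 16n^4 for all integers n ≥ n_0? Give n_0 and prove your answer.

At n = 11: 177147 < 234256, so the inequality fails and n_0 ≥ 12. We prove 3^n ≥ 16n^4 for all n ≥ 12.
Base case (n = 12): 3^n = 531441 and 16n^4 = 331776, so 531441 ≥ 331776.
Inductive step: suppose the statement holds for some j ≥ 12, so 3^j ≥ 16j^4.
Then 3^(j + 1) = 3·(3^j) ≥ 3·(16j^4).
Also, for j ≥ 12 we have 3·(16j^4) ≥ 16(j+1)^4, since 3 ≥ (1 + 1/j)^4 for all j ≥ 12.
Combining, 3^(j + 1) ≥ 16(j+1)^4.
Hence, by induction on n, the claim holds for every n ≥ 12.
Hence the smallest such n_0 is 12.

n_0 = 12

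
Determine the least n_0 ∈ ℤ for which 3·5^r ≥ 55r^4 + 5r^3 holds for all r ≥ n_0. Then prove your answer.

At r = 6: 46875 < 72360, so the inequality fails and n_0 ≥ 7. We prove 3·5^r ≥ 55r^4 + 5r^3 for all r ≥ 7.
For the base case r = 7: 3·5^r = 234375 and 55r^4 + 5r^3 = 133770, so 234375 ≥ 133770.
Inductive step: assume the claim holds for r = j, so 3·5^j ≥ 55j^4 + 5j^3.
Then 3·5^(j + 1) = 5·(3·5^j) ≥ 5·(55j^4 + 5j^3).
Also, for j ≥ 7 we have 5·(55j^4 + 5j^3) ≥ 55(j+1)^4 + 5(j+1)^3, since 5·(55j^4 + 5j^3) − (55(j+1)^4 + 5(j+1)^3) = 220j^4 - 200j^3 - 345j^2 - 235j - 60, which is nonnegative for all j ≥ 7.
Combining, 3·5^(j + 1) ≥ 55(j+1)^4 + 5(j+1)^3.
By induction, the statement is established for all r ≥ 7.
Hence the smallest such n_0 is 7.

n_0 = 7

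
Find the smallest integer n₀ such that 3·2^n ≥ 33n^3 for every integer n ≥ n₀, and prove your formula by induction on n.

At n = 15: 98304 < 111375, so the inequality fails and n₀ ≥ 16. We prove 3·2^n ≥ 33n^3 for all n ≥ 16.
Base step (n = 16): 3·2^n = 196608 and 33n^3 = 135168, so 196608 ≥ 135168.
For the inductive step, assume it holds for an arbitrary m ≥ 16, so 3·2^m ≥ 33m^3.
Then 3·2^(m + 1) = 2·(3·2^m) ≥ 2·(33m^3).
Also, for m ≥ 16 we have 2·(33m^3) ≥ 33(m+1)^3, since 2 ≥ (1 + 1/m)^3 for all m ≥ 16.
Combining, 3·2^(m + 1) ≥ 33(m+1)^3.
Hence, by induction on n, the claim holds for every n ≥ 16.
Hence the smallest such n₀ is 16.

n₀ = 16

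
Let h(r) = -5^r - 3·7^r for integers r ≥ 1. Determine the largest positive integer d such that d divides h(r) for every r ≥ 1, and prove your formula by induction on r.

Computing the first values: h(1) = -26 and h(2) = -172; gcd(-26, -172) = 2, so d ≤ 2.
We prove 2 | -5^r - 3·7^r for all r ≥ 1 by induction on r.
For the base case r = 1: h(1) = -26 = 2·(-13), so 2 | h(1).
Inductive step: suppose the statement holds for some j ≥ 1, i.e. 2 | h(j). Then
h(j+1) − 7·h(j) = (-5^(j+1) - 3·7^(j+1)) − 7·(-5^j - 3·7^j) = (-1)·5^j·(5 − 7) = (2)·5^j. Since 2 | h(j) by the inductive hypothesis, 2 | 7·h(j); and 2 | 2 since 2 = 2·1. Therefore 2 | h(j+1).
Hence, by induction on r, the claim holds for every r ≥ 1.
Therefore the largest such d is 2.

d = 2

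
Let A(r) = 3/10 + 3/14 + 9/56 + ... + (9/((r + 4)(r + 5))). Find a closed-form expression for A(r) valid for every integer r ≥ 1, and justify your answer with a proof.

We claim A(r) = 9r/(5(r + 5)) for all r ≥ 1.
For the base case r = 1: A(1) = 3/10, and the closed form gives 3/10. They agree.
Inductive step: assume the claim holds for r = i, so A(i) = 9i/(5(i + 5)).
Then A(i+1) = A(i) + (9/((i + 5)(i + 6))) = (9i/(5(i + 5))) + (9/((i + 5)(i + 6))).
Simplifying, A(i+1) = 9(i + 1)/(5(i + 6)) = 9(i+1)/(5((i+1) + 5)),
which is the closed form with r = i+1.
Hence, by induction on r, the claim holds for every r ≥ 1.

A(r) = 9r/(5(r + 5))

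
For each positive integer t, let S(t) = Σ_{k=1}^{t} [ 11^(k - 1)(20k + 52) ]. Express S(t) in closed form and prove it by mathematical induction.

We claim S(t) = 11^t(2t + 5) - 5 for all t ≥ 1.
For the base case t = 1: S(1) = 72, and the closed form gives 72. They agree.
Suppose the result is true for t = k, so S(k) = 11^k(2k + 5) - 5.
Then S(k+1) = S(k) + (11^k(20k + 72)) = (11^k(2k + 5) - 5) + (11^k(20k + 72)).
Simplifying, S(k+1) = 22·11^k·k + 77·11^k - 5 = 11^(k+1)(2(k+1) + 5) - 5,
which is the closed form with t = k+1.
By the principle of mathematical induction, the result holds for all t ≥ 1.

S(t) = 11^t(2t + 5) - 5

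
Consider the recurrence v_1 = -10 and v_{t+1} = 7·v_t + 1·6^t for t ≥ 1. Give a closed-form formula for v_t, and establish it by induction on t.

Computing the first terms: v_1 = -10, v_2 = -64, v_3 = -412. This suggests v_t = -6^t - 4·7^(t - 1).
For the base case t = 1: the formula gives -10 = -10 = v_1.
Inductive step: assume the claim holds for t = j, so v_j = -6^j - 4·7^(j - 1).
Then v_{j+1} = 7·v_j + 1·6^j = 7·(-6^j - 4·7^(j - 1)) + 1·6^j = -6^(j + 1) - 4·7^j = -6^(j+1) - 4·7^((j+1) - 1),
which is the claimed formula at t = j+1.
Hence, by induction on t, the claim holds for every t ≥ 1.

v_t = -6^t - 4·7^(t - 1)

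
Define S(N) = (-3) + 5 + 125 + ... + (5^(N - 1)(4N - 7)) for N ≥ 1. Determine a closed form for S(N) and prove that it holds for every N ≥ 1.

We claim S(N) = 5^N(N - 2) + 2 for all N ≥ 1.
When N = 1: S(1) = -3, and the closed form gives -3. They agree.
Inductive step: assume the claim holds for N = i, so S(i) = 5^i(i - 2) + 2.
Then S(i+1) = S(i) + (5^i(4i - 3)) = (5^i(i - 2) + 2) + (5^i(4i - 3)).
Simplifying, S(i+1) = 5^(i + 1)i - 5^(i + 1) + 2 = 5^(i+1)((i+1) - 2) + 2,
which is the closed form with N = i+1.
This completes the induction.

S(N) = 5^N(N - 2) + 2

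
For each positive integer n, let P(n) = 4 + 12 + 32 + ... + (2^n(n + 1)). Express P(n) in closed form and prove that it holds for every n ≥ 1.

P(n) = 2^(n + 1)n

We claim P(n) = 2^(n + 1)n for all n ≥ 1.
Base case (n = 1): P(1) = 4, and the closed form gives 4. They agree.
For the inductive step, assume it holds for an arbitrary j ≥ 1, so P(j) = 2^(j + 1)j.
Then P(j+1) = P(j) + (2^(j + 1)(j + 2)) = (2^(j + 1)j) + (2^(j + 1)(j + 2)).
Simplifying, P(j+1) = 2^(j + 2)(j + 1) = 2^((j+1) + 1)(j+1),
which is the closed form with n = j+1.
Hence, by induction on n, the claim holds for every n ≥ 1.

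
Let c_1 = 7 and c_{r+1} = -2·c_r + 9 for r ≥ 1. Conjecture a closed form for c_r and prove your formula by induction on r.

Computing the first terms: c_1 = 7, c_2 = -5, c_3 = 19. This suggests c_r = (-2)^(r + 1) + 3.
For the base case r = 1: the formula gives 7 = 7 = c_1.
For the inductive step, assume it holds for an arbitrary k ≥ 1, so c_k = (-2)^(k + 1) + 3.
Then c_{k+1} = -2·c_k + 9 = -2·((-2)^(k + 1) + 3) + 9 = (-2)^(k + 2) + 3 = (-2)^((k+1) + 1) + 3,
which is the claimed formula at r = k+1.
This completes the induction.

c_r = (-2)^(r + 1) + 3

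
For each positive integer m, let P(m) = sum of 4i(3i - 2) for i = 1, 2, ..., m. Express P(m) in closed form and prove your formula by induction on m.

We claim P(m) = 2m(m + 1)(2m - 1) for all m ≥ 1.
For the base case m = 1: P(1) = 4, and the closed form gives 4. They agree.
Inductive step: assume the claim holds for m = i, so P(i) = 2i(2i^2 + i - 1).
Then P(i+1) = P(i) + (4(i + 1)(3i + 1)) = (2i(2i^2 + i - 1)) + (4(i + 1)(3i + 1)).
Simplifying, P(i+1) = 2(i + 1)(i + 2)(2i + 1) = 2(i+1)((i+1) + 1)(2(i+1) - 1),
which is the closed form with m = i+1.
This completes the induction.

P(m) = 2m(m + 1)(2m - 1)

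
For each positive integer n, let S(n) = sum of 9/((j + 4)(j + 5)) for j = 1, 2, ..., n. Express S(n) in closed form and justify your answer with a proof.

We claim S(n) = 9n/(5(n + 5)) for all n ≥ 1.
For the base case n = 1: S(1) = 3/10, and the closed form gives 3/10. They agree.
For the inductive step, assume it holds for an arbitrary j ≥ 1, so S(j) = 9j/(5(j + 5)).
Then S(j+1) = S(j) + (9/((j + 5)(j + 6))) = (9j/(5(j + 5))) + (9/((j + 5)(j + 6))).
Simplifying, S(j+1) = 9(j + 1)/(5(j + 6)) = 9(j+1)/(5((j+1) + 5)),
which is the closed form with n = j+1.
This completes the induction.

S(n) = 9n/(5(n + 5))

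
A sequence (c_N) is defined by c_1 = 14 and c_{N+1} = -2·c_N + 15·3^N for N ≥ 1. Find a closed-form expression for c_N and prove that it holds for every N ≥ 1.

Computing the first terms: c_1 = 14, c_2 = 17, c_3 = 101. This suggests c_N = 5(-2)^(N - 1) + 3^(N + 1).
When N = 1: the formula gives 14 = 14 = c_1.
Suppose the result is true for N = m, so c_m = 5(-2)^(m - 1) + 3^(m + 1).
Then c_{m+1} = -2·c_m + 15·3^m = -2·(5(-2)^(m - 1) + 3^(m + 1)) + 15·3^m = 5(-2)^m + 3^(m + 2) = 5(-2)^((m+1) - 1) + 3^((m+1) + 1),
which is the claimed formula at N = m+1.
By induction, the statement is established for all N ≥ 1.

c_N = 5(-2)^(N - 1) + 3^(N + 1)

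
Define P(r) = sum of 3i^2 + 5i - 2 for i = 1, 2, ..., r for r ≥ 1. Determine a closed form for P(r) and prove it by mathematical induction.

We claim P(r) = r(r^2 + 4r + 1) for all r ≥ 1.
When r = 1: P(1) = 6, and the closed form gives 6. They agree.
For the inductive step, assume it holds for an arbitrary i ≥ 1, so P(i) = i(i^2 + 4i + 1).
Then P(i+1) = P(i) + (3i^2 + 11i + 6) = (i(i^2 + 4i + 1)) + (3i^2 + 11i + 6).
Simplifying, P(i+1) = (i + 1)(i^2 + 6i + 6) = (i+1)((i+1)^2 + 4(i+1) + 1),
which is the closed form with r = i+1.
By induction, the statement is established for all r ≥ 1.

P(r) = r(r^2 + 4r + 1)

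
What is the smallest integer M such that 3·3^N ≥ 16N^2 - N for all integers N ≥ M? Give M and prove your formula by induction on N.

M = 5

At N = 4: 243 < 252, so the inequality fails and M ≥ 5. We prove 3·3^N ≥ 16N^2 - N for all N ≥ 5.
For the base case N = 5: 3·3^N = 729 and 16N^2 - N = 395, so 729 ≥ 395.
Inductive step: suppose the statement holds for some r ≥ 5, so 3·3^r ≥ 16r^2 - r.
Then 3·3^(r + 1) = 3·(3·3^r) ≥ 3·(16r^2 - r).
Also, for r ≥ 5 we have 3·(16r^2 - r) ≥ 16(r+1)^2 - (r+1), since 3·(16r^2 - r) − (16(r+1)^2 - (r+1)) = 32r^2 - 34r - 15, which is nonnegative for all r ≥ 5.
Combining, 3·3^(r + 1) ≥ 16(r+1)^2 - (r+1).
This completes the induction.
Hence the smallest such M is 5.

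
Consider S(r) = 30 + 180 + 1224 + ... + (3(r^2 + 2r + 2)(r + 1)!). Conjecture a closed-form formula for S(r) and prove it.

S(r) = (3r + 3)(r + 2)! - 6

We claim S(r) = (3r + 3)(r + 2)! - 6 for all r ≥ 1.
Base case (r = 1): S(1) = 30, and the closed form gives 30. They agree.
Suppose the result is true for r = m, so S(m) = (3m + 3)(m + 2)! - 6.
Then S(m+1) = S(m) + (3(m^2 + 4m + 5)(m + 2)!) = ((3m + 3)(m + 2)! - 6) + (3(m^2 + 4m + 5)(m + 2)!).
Simplifying, S(m+1) = (3(m+1) + 3)((m+1) + 2)! - 6,
which is the closed form with r = m+1.
Hence, by induction on r, the claim holds for every r ≥ 1.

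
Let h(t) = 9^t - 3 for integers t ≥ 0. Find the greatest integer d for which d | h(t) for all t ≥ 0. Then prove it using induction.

Computing the first values: h(0) = -2 and h(1) = 6; gcd(-2, 6) = 2, so d ≤ 2.
We prove 2 | 9^t - 3 for all t ≥ 0 by induction on t.
Base case (t = 0): h(0) = -2 = 2·(-1), so 2 | h(0).
For the inductive step, assume it holds for an arbitrary i ≥ 0, i.e. 2 | h(i). Then
h(i+1) = 9^(i+1) - 3 = 9·(9^i - 3) + 24 = 9·h(i) + 24. The first term is divisible by 2 by the inductive hypothesis, and 24 is divisible by 2. Hence 2 | h(i+1).
By induction, the statement is established for all t ≥ 0.
Therefore the largest such d is 2.

d = 2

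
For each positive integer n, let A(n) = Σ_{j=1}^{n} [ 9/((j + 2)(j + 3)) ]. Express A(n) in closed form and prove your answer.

A(n) = 3n/(n + 3)

We claim A(n) = 3n/(n + 3) for all n ≥ 1.
Base step (n = 1): A(1) = 3/4, and the closed form gives 3/4. They agree.
Inductive step: suppose the statement holds for some j ≥ 1, so A(j) = 3j/(j + 3).
Then A(j+1) = A(j) + (9/((j + 3)(j + 4))) = (3j/(j + 3)) + (9/((j + 3)(j + 4))).
Simplifying, A(j+1) = 3(j + 1)/(j + 4) = 3(j+1)/((j+1) + 3),
which is the closed form with n = j+1.
By the principle of mathematical induction, the result holds for all n ≥ 1.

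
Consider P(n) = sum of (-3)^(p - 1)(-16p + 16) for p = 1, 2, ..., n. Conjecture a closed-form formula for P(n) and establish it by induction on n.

P(n) = (-3)^n(4n - 3) + 3

We claim P(n) = (-3)^n(4n - 3) + 3 for all n ≥ 1.
Base case (n = 1): P(1) = 0, and the closed form gives 0. They agree.
Inductive step: assume the claim holds for n = p, so P(p) = (-3)^p(4p - 3) + 3.
Then P(p+1) = P(p) + (-16(-3)^p·p) = ((-3)^p(4p - 3) + 3) + (-16(-3)^p·p).
Simplifying, P(p+1) = -12(-3)^p·p - 3(-3)^p + 3 = (-3)^(p+1)(4(p+1) - 3) + 3,
which is the closed form with n = p+1.
This completes the induction.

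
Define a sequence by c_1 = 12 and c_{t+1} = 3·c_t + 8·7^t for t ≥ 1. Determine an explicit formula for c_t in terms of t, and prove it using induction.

c_t = -2·3^(t - 1) + 2·7^t

Computing the first terms: c_1 = 12, c_2 = 92, c_3 = 668. This suggests c_t = -2·3^(t - 1) + 2·7^t.
Base step (t = 1): the formula gives 12 = 12 = c_1.
Inductive step: assume the claim holds for t = m, so c_m = -2·3^(m - 1) + 2·7^m.
Then c_{m+1} = 3·c_m + 8·7^m = 3·(-2·3^(m - 1) + 2·7^m) + 8·7^m = -2·3^m + 2·7^(m + 1) = -2·3^((m+1) - 1) + 2·7^(m+1),
which is the claimed formula at t = m+1.
This completes the induction.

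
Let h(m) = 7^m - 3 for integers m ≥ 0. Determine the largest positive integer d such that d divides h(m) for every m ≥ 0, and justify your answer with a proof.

Computing the first values: h(0) = -2 and h(1) = 4; gcd(-2, 4) = 2, so d ≤ 2.
We prove 2 | 7^m - 3 for all m ≥ 0 by induction on m.
When m = 0: h(0) = -2 = 2·(-1), so 2 | h(0).
Inductive step: assume the claim holds for m = i, i.e. 2 | h(i). Then
h(i+1) = 7^(i+1) - 3 = 7·(7^i - 3) + 18 = 7·h(i) + 18. The first term is divisible by 2 by the inductive hypothesis, and 18 is divisible by 2. Hence 2 | h(i+1).
This completes the induction.
Therefore the largest such d is 2.

d = 2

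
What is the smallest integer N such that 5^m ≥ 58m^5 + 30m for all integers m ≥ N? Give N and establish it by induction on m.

At m = 9: 1953125 < 3425112, so the inequality fails and N ≥ 10. We prove 5^m ≥ 58m^5 + 30m for all m ≥ 10.
Base step (m = 10): 5^m = 9765625 and 58m^5 + 30m = 5800300, so 9765625 ≥ 5800300.
Inductive step: suppose the statement holds for some r ≥ 10, so 5^r ≥ 58r^5 + 30r.
Then 5^(r + 1) = 5·(5^r) ≥ 5·(58r^5 + 30r).
Also, for r ≥ 10 we have 5·(58r^5 + 30r) ≥ 58(r+1)^5 + 30(r+1), since 5·(58r^5 + 30r) − (58(r+1)^5 + 30(r+1)) = 232r^5 - 290r^4 - 580r^3 - 580r^2 - 170r - 88, which is nonnegative for all r ≥ 10.
Combining, 5^(r + 1) ≥ 58(r+1)^5 + 30(r+1).
This completes the induction.
Hence the smallest such N is 10.

N = 10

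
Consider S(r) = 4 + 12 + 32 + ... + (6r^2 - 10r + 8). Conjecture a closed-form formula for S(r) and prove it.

S(r) = 2r(r^2 - r + 2)

We claim S(r) = 2r(r^2 - r + 2) for all r ≥ 1.
Base step (r = 1): S(1) = 4, and the closed form gives 4. They agree.
Inductive step: suppose the statement holds for some k ≥ 1, so S(k) = 2k(k^2 - k + 2).
Then S(k+1) = S(k) + (6k^2 + 2k + 4) = (2k(k^2 - k + 2)) + (6k^2 + 2k + 4).
Simplifying, S(k+1) = 2(k + 1)(k^2 + k + 2) = 2(k+1)((k+1)^2 - (k+1) + 2),
which is the closed form with r = k+1.
By induction, the statement is established for all r ≥ 1.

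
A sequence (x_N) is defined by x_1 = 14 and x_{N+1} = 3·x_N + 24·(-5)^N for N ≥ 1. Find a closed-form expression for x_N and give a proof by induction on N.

x_N = -3(-5)^N - 3^(N - 1)

Computing the first terms: x_1 = 14, x_2 = -78, x_3 = 366. This suggests x_N = -3(-5)^N - 3^(N - 1).
Base case (N = 1): the formula gives 14 = 14 = x_1.
Inductive step: assume the claim holds for N = j, so x_j = -3(-5)^j - 3^(j - 1).
Then x_{j+1} = 3·x_j + 24·(-5)^j = 3·(-3(-5)^j - 3^(j - 1)) + 24·(-5)^j = -3(-5)^(j + 1) - 3^j = -3(-5)^(j+1) - 3^((j+1) - 1),
which is the claimed formula at N = j+1.
This completes the induction.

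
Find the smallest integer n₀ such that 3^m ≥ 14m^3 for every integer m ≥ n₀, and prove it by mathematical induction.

At m = 8: 6561 < 7168, so the inequality fails and n₀ ≥ 9. We prove 3^m ≥ 14m^3 for all m ≥ 9.
Base step (m = 9): 3^m = 19683 and 14m^3 = 10206, so 19683 ≥ 10206.
For the inductive step, assume it holds for an arbitrary p ≥ 9, so 3^p ≥ 14p^3.
Then 3^(p + 1) = 3·(3^p) ≥ 3·(14p^3).
Also, for p ≥ 9 we have 3·(14p^3) ≥ 14(p+1)^3, since 3 ≥ (1 + 1/p)^3 for all p ≥ 9.
Combining, 3^(p + 1) ≥ 14(p+1)^3.
By induction, the statement is established for all m ≥ 9.
Hence the smallest such n₀ is 9.

n₀ = 9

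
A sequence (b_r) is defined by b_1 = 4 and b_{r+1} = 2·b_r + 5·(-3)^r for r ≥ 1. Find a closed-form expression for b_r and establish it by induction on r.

b_r = -(-3)^r + 2^(r - 1)

Computing the first terms: b_1 = 4, b_2 = -7, b_3 = 31. This suggests b_r = -(-3)^r + 2^(r - 1).
For the base case r = 1: the formula gives 4 = 4 = b_1.
Inductive step: suppose the statement holds for some k ≥ 1, so b_k = -(-3)^k + 2^(k - 1).
Then b_{k+1} = 2·b_k + 5·(-3)^k = 2·(-(-3)^k + 2^(k - 1)) + 5·(-3)^k = -(-3)^(k + 1) + 2^k = -(-3)^(k+1) + 2^((k+1) - 1),
which is the claimed formula at r = k+1.
By the principle of mathematical induction, the result holds for all r ≥ 1.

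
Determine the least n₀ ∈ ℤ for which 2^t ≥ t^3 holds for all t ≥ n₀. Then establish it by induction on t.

At t = 9: 512 < 729, so the inequality fails and n₀ ≥ 10. We prove 2^t ≥ t^3 for all t ≥ 10.
When t = 10: 2^t = 1024 and t^3 = 1000, so 1024 ≥ 1000.
Inductive step: assume the claim holds for t = k, so 2^k ≥ k^3.
Then 2^(k + 1) = 2·(2^k) ≥ 2·(k^3).
Also, for k ≥ 10 we have 2·(k^3) ≥ (k+1)^3, since 2 ≥ (1 + 1/k)^3 for all k ≥ 10.
Combining, 2^(k + 1) ≥ (k+1)^3.
By the principle of mathematical induction, the result holds for all t ≥ 10.
Hence the smallest such n₀ is 10.

n₀ = 10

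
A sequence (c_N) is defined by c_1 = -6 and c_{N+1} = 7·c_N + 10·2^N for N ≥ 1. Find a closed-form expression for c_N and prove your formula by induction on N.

c_N = -2^(N + 1) - 2·7^(N - 1)

Computing the first terms: c_1 = -6, c_2 = -22, c_3 = -114. This suggests c_N = -2^(N + 1) - 2·7^(N - 1).
Base case (N = 1): the formula gives -6 = -6 = c_1.
For the inductive step, assume it holds for an arbitrary j ≥ 1, so c_j = -2^(j + 1) - 2·7^(j - 1).
Then c_{j+1} = 7·c_j + 10·2^j = 7·(-2^(j + 1) - 2·7^(j - 1)) + 10·2^j = -2^(j + 2) - 2·7^j = -2^((j+1) + 1) - 2·7^((j+1) - 1),
which is the claimed formula at N = j+1.
By the principle of mathematical induction, the result holds for all N ≥ 1.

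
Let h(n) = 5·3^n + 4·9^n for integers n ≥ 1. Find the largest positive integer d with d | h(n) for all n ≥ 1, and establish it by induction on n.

d = 3

Computing the first values: h(1) = 51 and h(2) = 369; gcd(51, 369) = 3, so d ≤ 3.
We prove 3 | 5·3^n + 4·9^n for all n ≥ 1 by induction on n.
When n = 1: h(1) = 51 = 3·(17), so 3 | h(1).
Inductive step: suppose the statement holds for some j ≥ 1, i.e. 3 | h(j). Then
h(j+1) − 9·h(j) = (5·3^(j+1) + 4·9^(j+1)) − 9·(5·3^j + 4·9^j) = (5)·3^j·(3 − 9) = (-30)·3^j. Since 3 | h(j) by the inductive hypothesis, 3 | 9·h(j); and 3 | -30 since -30 = 3·-10. Therefore 3 | h(j+1).
This completes the induction.
Therefore the largest such d is 3.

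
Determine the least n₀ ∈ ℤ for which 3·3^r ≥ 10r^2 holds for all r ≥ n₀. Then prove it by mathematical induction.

At r = 3: 81 < 90, so the inequality fails and n₀ ≥ 4. We prove 3·3^r ≥ 10r^2 for all r ≥ 4.
Base case (r = 4): 3·3^r = 243 and 10r^2 = 160, so 243 ≥ 160.
Suppose the result is true for r = j, so 3·3^j ≥ 10j^2.
Then 3·3^(j + 1) = 3·(3·3^j) ≥ 3·(10j^2).
Also, for j ≥ 4 we have 3·(10j^2) ≥ 10(j+1)^2, since 3 ≥ (1 + 1/j)^2 for all j ≥ 4.
Combining, 3·3^(j + 1) ≥ 10(j+1)^2.
This completes the induction.
Hence the smallest such n₀ is 4.

n₀ = 4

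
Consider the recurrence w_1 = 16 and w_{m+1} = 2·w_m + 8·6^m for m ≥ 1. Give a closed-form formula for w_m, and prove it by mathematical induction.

w_m = 2^(m + 1) + 2·6^m

Computing the first terms: w_1 = 16, w_2 = 80, w_3 = 448. This suggests w_m = 2^(m + 1) + 2·6^m.
When m = 1: the formula gives 16 = 16 = w_1.
For the inductive step, assume it holds for an arbitrary i ≥ 1, so w_i = 2^(i + 1) + 2·6^i.
Then w_{i+1} = 2·w_i + 8·6^i = 2·(2^(i + 1) + 2·6^i) + 8·6^i = 2^(i + 2) + 2·6^(i + 1) = 2^((i+1) + 1) + 2·6^(i+1),
which is the claimed formula at m = i+1.
By the principle of mathematical induction, the result holds for all m ≥ 1.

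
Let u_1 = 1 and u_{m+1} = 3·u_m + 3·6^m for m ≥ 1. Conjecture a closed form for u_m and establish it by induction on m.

Computing the first terms: u_1 = 1, u_2 = 21, u_3 = 171. This suggests u_m = -5·3^(m - 1) + 6^m.
When m = 1: the formula gives 1 = 1 = u_1.
Inductive step: assume the claim holds for m = i, so u_i = -5·3^(i - 1) + 6^i.
Then u_{i+1} = 3·u_i + 3·6^i = 3·(-5·3^(i - 1) + 6^i) + 3·6^i = -5·3^i + 6^(i + 1) = -5·3^((i+1) - 1) + 6^(i+1),
which is the claimed formula at m = i+1.
This completes the induction.

u_m = -5·3^(m - 1) + 6^m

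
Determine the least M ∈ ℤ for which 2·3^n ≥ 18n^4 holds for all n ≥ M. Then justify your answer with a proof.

M = 11

At n = 10: 118098 < 180000, so the inequality fails and M ≥ 11. We prove 2·3^n ≥ 18n^4 for all n ≥ 11.
Base step (n = 11): 2·3^n = 354294 and 18n^4 = 263538, so 354294 ≥ 263538.
Inductive step: suppose the statement holds for some j ≥ 11, so 2·3^j ≥ 18j^4.
Then 2·3^(j + 1) = 3·(2·3^j) ≥ 3·(18j^4).
Also, for j ≥ 11 we have 3·(18j^4) ≥ 18(j+1)^4, since 3 ≥ (1 + 1/j)^4 for all j ≥ 11.
Combining, 2·3^(j + 1) ≥ 18(j+1)^4.
This completes the induction.
Hence the smallest such M is 11.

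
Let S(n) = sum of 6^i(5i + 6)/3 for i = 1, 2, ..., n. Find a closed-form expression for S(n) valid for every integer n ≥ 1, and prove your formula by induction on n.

S(n) = 2·6^n(n + 1) - 2

We claim S(n) = 2·6^n(n + 1) - 2 for all n ≥ 1.
When n = 1: S(1) = 22, and the closed form gives 22. They agree.
Inductive step: assume the claim holds for n = i, so S(i) = 2·6^i(i + 1) - 2.
Then S(i+1) = S(i) + (6^i(10i + 22)) = (2·6^i(i + 1) - 2) + (6^i(10i + 22)).
Simplifying, S(i+1) = 12·6^i·i + 24·6^i - 2 = 2·6^(i+1)((i+1) + 1) - 2,
which is the closed form with n = i+1.
This completes the induction.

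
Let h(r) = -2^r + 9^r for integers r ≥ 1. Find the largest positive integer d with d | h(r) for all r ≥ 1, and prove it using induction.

Computing the first values: h(1) = 7 and h(2) = 77; gcd(7, 77) = 7, so d ≤ 7.
We prove 7 | -2^r + 9^r for all r ≥ 1 by induction on r.
When r = 1: h(1) = 7 = 7·(1), so 7 | h(1).
Inductive step: assume the claim holds for r = m, i.e. 7 | h(m). Then
9^{m+1} − 2^{m+1} = 9·9^m − 2·2^m = 9·(9^m − 2^m) + (7)·2^m. The first term is divisible by 7 by the inductive hypothesis, and the second term (7)·2^m is divisible by 7 since 7 | 7. Hence 7 | h(m+1).
Hence, by induction on r, the claim holds for every r ≥ 1.
Therefore the largest such d is 7.

d = 7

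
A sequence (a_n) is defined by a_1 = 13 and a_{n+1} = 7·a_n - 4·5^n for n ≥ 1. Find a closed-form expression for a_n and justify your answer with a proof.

a_n = 2·5^n + 3·7^(n - 1)

Computing the first terms: a_1 = 13, a_2 = 71, a_3 = 397. This suggests a_n = 2·5^n + 3·7^(n - 1).
Base case (n = 1): the formula gives 13 = 13 = a_1.
For the inductive step, assume it holds for an arbitrary j ≥ 1, so a_j = 2·5^j + 3·7^(j - 1).
Then a_{j+1} = 7·a_j - 4·5^j = 7·(2·5^j + 3·7^(j - 1)) - 4·5^j = 2·5^(j + 1) + 3·7^j = 2·5^(j+1) + 3·7^((j+1) - 1),
which is the claimed formula at n = j+1.
Hence, by induction on n, the claim holds for every n ≥ 1.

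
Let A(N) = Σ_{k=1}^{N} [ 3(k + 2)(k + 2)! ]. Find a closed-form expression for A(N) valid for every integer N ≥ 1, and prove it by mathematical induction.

We claim A(N) = 3(N + 3)! - 18 for all N ≥ 1.
When N = 1: A(1) = 54, and the closed form gives 54. They agree.
Inductive step: assume the claim holds for N = k, so A(k) = 3(k + 3)! - 18.
Then A(k+1) = A(k) + (3(k + 3)(k + 3)!) = (3(k + 3)! - 18) + (3(k + 3)(k + 3)!).
Simplifying, A(k+1) = 3((k+1) + 3)! - 18,
which is the closed form with N = k+1.
By the principle of mathematical induction, the result holds for all N ≥ 1.

A(N) = 3(N + 3)! - 18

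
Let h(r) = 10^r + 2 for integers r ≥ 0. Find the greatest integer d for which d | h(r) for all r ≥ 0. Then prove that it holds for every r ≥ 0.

d = 3

Computing the first values: h(0) = 3 and h(1) = 12; gcd(3, 12) = 3, so d ≤ 3.
We prove 3 | 10^r + 2 for all r ≥ 0 by induction on r.
Base case (r = 0): h(0) = 3 = 3·(1), so 3 | h(0).
Inductive step: assume the claim holds for r = k, i.e. 3 | h(k). Then
h(k+1) = 10^(k+1) + 2 = 10·(10^k + 2) - 18 = 10·h(k) - 18. The first term is divisible by 3 by the inductive hypothesis, and -18 is divisible by 3. Hence 3 | h(k+1).
By the principle of mathematical induction, the result holds for all r ≥ 0.
Therefore the largest such d is 3.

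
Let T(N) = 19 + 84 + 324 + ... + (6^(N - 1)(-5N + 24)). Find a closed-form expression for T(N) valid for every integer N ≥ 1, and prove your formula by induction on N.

T(N) = 6^N(-N + 5) - 5

We claim T(N) = 6^N(-N + 5) - 5 for all N ≥ 1.
When N = 1: T(1) = 19, and the closed form gives 19. They agree.
Inductive step: suppose the statement holds for some j ≥ 1, so T(j) = 6^j(-j + 5) - 5.
Then T(j+1) = T(j) + (6^j(-5j + 19)) = (6^j(-j + 5) - 5) + (6^j(-5j + 19)).
Simplifying, T(j+1) = -6·6^j·j + 24·6^j - 5 = 6^(j+1)(-(j+1) + 5) - 5,
which is the closed form with N = j+1.
By the principle of mathematical induction, the result holds for all N ≥ 1.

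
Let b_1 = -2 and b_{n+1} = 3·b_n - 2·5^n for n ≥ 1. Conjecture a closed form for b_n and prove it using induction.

Computing the first terms: b_1 = -2, b_2 = -16, b_3 = -98. This suggests b_n = 3^n - 5^n.
When n = 1: the formula gives -2 = -2 = b_1.
Suppose the result is true for n = r, so b_r = 3^r - 5^r.
Then b_{r+1} = 3·b_r - 2·5^r = 3·(3^r - 5^r) - 2·5^r = 3^(r + 1) - 5^(r + 1),
which is the claimed formula at n = r+1.
By induction, the statement is established for all n ≥ 1.

b_n = 3^n - 5^n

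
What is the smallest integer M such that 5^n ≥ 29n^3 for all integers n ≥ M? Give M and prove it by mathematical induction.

M = 6

At n = 5: 3125 < 3625, so the inequality fails and M ≥ 6. We prove 5^n ≥ 29n^3 for all n ≥ 6.
Base step (n = 6): 5^n = 15625 and 29n^3 = 6264, so 15625 ≥ 6264.
Suppose the result is true for n = j, so 5^j ≥ 29j^3.
Then 5^(j + 1) = 5·(5^j) ≥ 5·(29j^3).
Also, for j ≥ 6 we have 5·(29j^3) ≥ 29(j+1)^3, since 5 ≥ (1 + 1/j)^3 for all j ≥ 6.
Combining, 5^(j + 1) ≥ 29(j+1)^3.
Hence, by induction on n, the claim holds for every n ≥ 6.
Hence the smallest such M is 6.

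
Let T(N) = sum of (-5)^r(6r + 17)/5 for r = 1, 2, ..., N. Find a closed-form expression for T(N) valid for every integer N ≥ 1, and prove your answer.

T(N) = (-5)^N(N + 3) - 3

We claim T(N) = (-5)^N(N + 3) - 3 for all N ≥ 1.
Base step (N = 1): T(1) = -23, and the closed form gives -23. They agree.
Inductive step: assume the claim holds for N = r, so T(r) = (-5)^r(r + 3) - 3.
Then T(r+1) = T(r) + ((-5)^r(-6r - 23)) = ((-5)^r(r + 3) - 3) + ((-5)^r(-6r - 23)).
Simplifying, T(r+1) = -5(-5)^r·r - 20(-5)^r - 3 = (-5)^(r+1)((r+1) + 3) - 3,
which is the closed form with N = r+1.
By induction, the statement is established for all N ≥ 1.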